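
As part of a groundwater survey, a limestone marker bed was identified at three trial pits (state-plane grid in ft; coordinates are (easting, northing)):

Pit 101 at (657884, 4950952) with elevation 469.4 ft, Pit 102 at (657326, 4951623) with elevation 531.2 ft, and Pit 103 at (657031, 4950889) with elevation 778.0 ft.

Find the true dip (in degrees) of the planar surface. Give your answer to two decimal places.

Two edge vectors: Pit 101→Pit 102 = (-558, 671, 61.8), Pit 101→Pit 103 = (-853, -63, 308.6).
Normal n = (Pit 101→Pit 102) × (Pit 101→Pit 103) = (210964, 119483.4, 607517).
So ∂z/∂E = −n_x/n_z = −0.34726 and ∂z/∂N = −n_y/n_z = −0.19667.
Gradient magnitude |∇z| = √(a² + b²) = √(0.12059 + 0.03868) = 0.39908.
True dip = arctan(0.39908) = 21.76°, dipping toward ENE (azimuth ≈ 060°).

21.76°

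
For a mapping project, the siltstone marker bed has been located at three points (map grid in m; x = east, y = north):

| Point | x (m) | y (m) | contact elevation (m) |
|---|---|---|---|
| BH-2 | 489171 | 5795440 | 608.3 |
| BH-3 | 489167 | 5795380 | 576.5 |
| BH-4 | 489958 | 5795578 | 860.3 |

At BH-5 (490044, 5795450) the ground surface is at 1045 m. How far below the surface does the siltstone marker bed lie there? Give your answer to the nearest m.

Let the plane be z = a·x + b·y + c.
BH-3−BH-2: −4a − 60b = −31.8;  BH-4−BH-2: 787a + 138b = 252.
Solving gives a = 0.22995629, b = 0.51466958.
Then c = 608.3 − a·489171 − b·5795440 = −3094616.32.
At (490044, 5795450): z_contact = 112688.7 + 2982741.8 − 3094616.32 = 814.2 m.
Depth below ground = 1045 − 814.2 = 231 m.

231 m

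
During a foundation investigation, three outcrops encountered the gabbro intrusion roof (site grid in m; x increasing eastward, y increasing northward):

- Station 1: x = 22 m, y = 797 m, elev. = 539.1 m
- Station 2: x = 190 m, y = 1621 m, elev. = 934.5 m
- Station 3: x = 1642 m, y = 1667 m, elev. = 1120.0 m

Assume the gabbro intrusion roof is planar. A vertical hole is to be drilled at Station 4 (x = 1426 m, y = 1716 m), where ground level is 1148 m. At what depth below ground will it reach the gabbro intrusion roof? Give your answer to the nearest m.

Two edge vectors: Station 1→Station 2 = (168, 824, 395.4), Station 1→Station 3 = (1620, 870, 580.9).
Normal n = (Station 1→Station 2) × (Station 1→Station 3) = (134663.6, 542956.8, -1188720).
So ∂z/∂x = −n_x/n_z = 0.11328 and ∂z/∂y = −n_y/n_z = 0.45676.
Intercept c from Station 1: 539.1 − 2.49 − 364.04 = 172.57.
At (1426, 1716): z_contact = 161.5 + 783.8 + 172.57 = 1117.9 m.
Depth below ground = 1148 − 1117.9 = 30 m.

30 m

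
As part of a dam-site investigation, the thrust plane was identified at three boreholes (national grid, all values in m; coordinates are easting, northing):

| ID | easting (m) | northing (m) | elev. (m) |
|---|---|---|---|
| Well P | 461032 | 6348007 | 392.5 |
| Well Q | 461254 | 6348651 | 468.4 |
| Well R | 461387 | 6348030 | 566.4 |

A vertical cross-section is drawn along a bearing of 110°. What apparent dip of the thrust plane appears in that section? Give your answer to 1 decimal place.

Let the plane be z = a·easting + b·northing + c.
Well Q−Well P: 222a + 644b = 75.9;  Well R−Well P: 355a + 23b = 173.9.
Solving gives a = 0.49324, b = −0.05217.
Unit vector along 110° is (sin 110°, cos 110°) = (0.9397, -0.3420).
Slope in that direction = a·(0.9397) + b·(-0.3420) = 0.48134.
Apparent dip = arctan|0.48134| = 25.7° (true dip is 26.4°, so apparent ≤ true as expected).

25.7°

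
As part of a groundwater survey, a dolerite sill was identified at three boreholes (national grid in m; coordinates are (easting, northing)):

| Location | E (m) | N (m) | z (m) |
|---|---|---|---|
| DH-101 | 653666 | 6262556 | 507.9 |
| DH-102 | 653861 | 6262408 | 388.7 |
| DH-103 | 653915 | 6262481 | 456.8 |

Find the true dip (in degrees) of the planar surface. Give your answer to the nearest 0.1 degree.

41.6°

Let the plane be z = a·E + b·N + c.
DH-102−DH-101: 195a − 148b = −119.2;  DH-103−DH-101: 249a − 75b = −51.1.
Solving gives a = 0.06196, b = 0.88704.
Gradient magnitude |∇z| = √(a² + b²) = √(0.00384 + 0.78684) = 0.88920.
True dip = arctan(0.88920) = 41.6°, dipping toward S (azimuth ≈ 184°).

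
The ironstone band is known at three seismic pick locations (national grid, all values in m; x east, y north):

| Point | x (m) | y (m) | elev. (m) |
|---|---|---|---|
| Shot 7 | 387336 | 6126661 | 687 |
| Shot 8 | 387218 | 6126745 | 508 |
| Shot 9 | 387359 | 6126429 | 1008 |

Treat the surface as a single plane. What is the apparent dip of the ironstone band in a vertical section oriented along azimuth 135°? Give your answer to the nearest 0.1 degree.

Two edge vectors: Shot 7→Shot 8 = (-118, 84, -179), Shot 7→Shot 9 = (23, -232, 321).
Normal n = (Shot 7→Shot 8) × (Shot 7→Shot 9) = (-14564, 33761, 25444).
So ∂z/∂x = −n_x/n_z = 0.57239 and ∂z/∂y = −n_y/n_z = −1.32687.
Unit vector along 135° is (sin 135°, cos 135°) = (0.7071, -0.7071).
Slope in that direction = a·(0.7071) + b·(-0.7071) = 1.34299.
Apparent dip = arctan|1.34299| = 53.3° (true dip is 55.3°, so apparent ≤ true as expected).

53.3°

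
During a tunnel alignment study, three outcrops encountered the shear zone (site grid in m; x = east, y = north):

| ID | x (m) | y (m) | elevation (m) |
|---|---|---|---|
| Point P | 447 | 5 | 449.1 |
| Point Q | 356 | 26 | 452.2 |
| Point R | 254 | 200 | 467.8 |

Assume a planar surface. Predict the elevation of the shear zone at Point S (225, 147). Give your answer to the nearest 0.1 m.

464.0 m

Two edge vectors: Point P→Point Q = (-91, 21, 3.1), Point P→Point R = (-193, 195, 18.7).
Normal n = (Point P→Point Q) × (Point P→Point R) = (-211.8, 1103.4, -13692).
So ∂z/∂x = −n_x/n_z = −0.01547 and ∂z/∂y = −n_y/n_z = 0.08059.
Intercept c from Point P: 449.1 + 6.91 − 0.40 = 455.61.
At (225, 147): z = −3.5 + 11.8 + 455.61 = 464.0 m.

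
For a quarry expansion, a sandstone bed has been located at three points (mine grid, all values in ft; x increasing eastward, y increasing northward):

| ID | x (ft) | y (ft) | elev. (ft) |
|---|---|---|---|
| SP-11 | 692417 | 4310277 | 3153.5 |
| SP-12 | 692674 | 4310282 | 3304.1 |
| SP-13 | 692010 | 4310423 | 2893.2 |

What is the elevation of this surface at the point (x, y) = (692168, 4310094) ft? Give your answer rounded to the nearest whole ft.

3033 ft

Two edge vectors: SP-11→SP-12 = (257, 5, 150.6), SP-11→SP-13 = (-407, 146, -260.3).
Normal n = (SP-11→SP-12) × (SP-11→SP-13) = (-23289.1, 5602.9, 39557).
So ∂z/∂x = −n_x/n_z = 0.58874788 and ∂z/∂y = −n_y/n_z = −0.14164118.
Intercept c from SP-11: 3153.5 − 407659.04 + 610512.70 = 206007.16.
At (692168, 4310094): z = 407512.4 − 610486.8 + 206007.16 = 3032.8 ft.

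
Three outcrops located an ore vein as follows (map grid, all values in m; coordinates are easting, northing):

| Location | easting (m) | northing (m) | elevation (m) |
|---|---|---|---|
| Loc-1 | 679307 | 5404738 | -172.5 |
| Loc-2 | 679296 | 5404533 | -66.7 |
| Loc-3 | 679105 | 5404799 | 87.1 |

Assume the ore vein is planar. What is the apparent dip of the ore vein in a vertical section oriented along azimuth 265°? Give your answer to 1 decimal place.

Let the plane be z = a·easting + b·northing + c.
Loc-2−Loc-1: −11a − 205b = 105.8;  Loc-3−Loc-1: −202a + 61b = 259.6.
Solving gives a = −1.41802, b = −0.44001.
Unit vector along 265° is (sin 265°, cos 265°) = (-0.9962, -0.0872).
Slope in that direction = a·(-0.9962) + b·(-0.0872) = 1.45098.
Apparent dip = arctan|1.45098| = 55.4° (true dip is 56.0°, so apparent ≤ true as expected).

55.4°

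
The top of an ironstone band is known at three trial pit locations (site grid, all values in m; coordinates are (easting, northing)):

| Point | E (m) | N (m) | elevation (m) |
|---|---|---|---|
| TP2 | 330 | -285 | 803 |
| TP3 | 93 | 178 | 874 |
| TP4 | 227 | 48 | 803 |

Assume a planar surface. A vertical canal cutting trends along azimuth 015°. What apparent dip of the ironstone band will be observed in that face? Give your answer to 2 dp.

Two edge vectors: TP2→TP3 = (-237, 463, 71), TP2→TP4 = (-103, 333, 0).
Normal n = (TP2→TP3) × (TP2→TP4) = (-23643, -7313, -31232).
So ∂z/∂E = −n_x/n_z = −0.75701 and ∂z/∂N = −n_y/n_z = −0.23415.
Unit vector along 015° is (sin 15°, cos 15°) = (0.2588, 0.9659).
Slope in that direction = a·(0.2588) + b·(0.9659) = −0.42210.
Apparent dip = arctan|0.42210| = 22.88° (true dip is 38.4°, so apparent ≤ true as expected).

22.88°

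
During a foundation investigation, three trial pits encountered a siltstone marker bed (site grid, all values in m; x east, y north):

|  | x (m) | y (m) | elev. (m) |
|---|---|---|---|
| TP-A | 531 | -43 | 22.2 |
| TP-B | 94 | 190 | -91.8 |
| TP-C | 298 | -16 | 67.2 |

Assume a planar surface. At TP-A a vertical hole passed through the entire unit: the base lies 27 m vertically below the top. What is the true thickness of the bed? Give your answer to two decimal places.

Let the plane be z = a·x + b·y + c.
TP-B−TP-A: −437a + 233b = −114;  TP-C−TP-A: −233a + 27b = 45.
Solving gives a = −0.31920, b = −1.08795.
|∇z| = √(a²+b²) = 1.13381, so dip δ = arctan(1.13381) = 48.59°.
True thickness = vertical thickness × cos δ = 27 × cos 48.59° = 17.86 m.

17.86 m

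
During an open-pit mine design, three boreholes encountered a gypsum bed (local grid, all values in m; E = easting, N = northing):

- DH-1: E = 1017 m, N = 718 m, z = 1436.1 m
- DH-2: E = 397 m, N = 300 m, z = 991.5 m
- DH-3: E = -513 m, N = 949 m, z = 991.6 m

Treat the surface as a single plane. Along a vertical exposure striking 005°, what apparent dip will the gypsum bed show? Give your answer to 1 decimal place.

Two edge vectors: DH-1→DH-2 = (-620, -418, -444.6), DH-1→DH-3 = (-1530, 231, -444.5).
Normal n = (DH-1→DH-2) × (DH-1→DH-3) = (288503.6, 404648, -782760).
So ∂z/∂E = −n_x/n_z = 0.36857 and ∂z/∂N = −n_y/n_z = 0.51695.
Unit vector along 005° is (sin 5°, cos 5°) = (0.0872, 0.9962).
Slope in that direction = a·(0.0872) + b·(0.9962) = 0.54711.
Apparent dip = arctan|0.54711| = 28.7° (true dip is 32.4°, so apparent ≤ true as expected).

28.7°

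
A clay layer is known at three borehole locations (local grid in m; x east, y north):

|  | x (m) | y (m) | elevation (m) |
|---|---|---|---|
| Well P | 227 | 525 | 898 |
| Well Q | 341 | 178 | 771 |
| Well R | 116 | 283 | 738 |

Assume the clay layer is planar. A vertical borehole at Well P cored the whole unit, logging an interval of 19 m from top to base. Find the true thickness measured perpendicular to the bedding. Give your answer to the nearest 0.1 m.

Let the plane be z = a·x + b·y + c.
Well Q−Well P: 114a − 347b = −127;  Well R−Well P: −111a − 242b = −160.
Solving gives a = 0.37495, b = 0.48918.
|∇z| = √(a²+b²) = 0.61634, so dip δ = arctan(0.61634) = 31.65°.
True thickness = vertical thickness × cos δ = 19 × cos 31.65° = 16.2 m.

16.2 m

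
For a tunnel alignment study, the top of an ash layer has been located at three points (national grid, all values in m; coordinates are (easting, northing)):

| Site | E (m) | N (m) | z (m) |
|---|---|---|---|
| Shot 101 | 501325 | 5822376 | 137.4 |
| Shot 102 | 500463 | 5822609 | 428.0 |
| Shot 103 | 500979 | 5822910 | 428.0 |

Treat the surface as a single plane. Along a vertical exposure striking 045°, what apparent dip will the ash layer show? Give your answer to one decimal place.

6.6°

Let the plane be z = a·E + b·N + c.
Shot 102−Shot 101: −862a + 233b = 290.6;  Shot 103−Shot 101: −346a + 534b = 290.6.
Solving gives a = −0.23037, b = 0.39493.
Unit vector along 045° is (sin 45°, cos 45°) = (0.7071, 0.7071).
Slope in that direction = a·(0.7071) + b·(0.7071) = 0.11636.
Apparent dip = arctan|0.11636| = 6.6° (true dip is 24.6°, so apparent ≤ true as expected).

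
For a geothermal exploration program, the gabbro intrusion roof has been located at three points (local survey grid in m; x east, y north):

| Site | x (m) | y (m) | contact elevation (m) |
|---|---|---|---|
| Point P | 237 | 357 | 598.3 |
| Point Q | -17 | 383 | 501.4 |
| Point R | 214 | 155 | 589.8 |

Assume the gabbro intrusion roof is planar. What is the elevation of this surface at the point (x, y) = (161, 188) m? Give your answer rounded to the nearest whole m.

570 m

Let the plane be z = a·x + b·y + c.
Point Q−Point P: −254a + 26b = −96.9;  Point R−Point P: −23a − 202b = −8.5.
Solving gives a = 0.38136, b = −0.00134.
Then c = 598.3 − a·237 − b·357 = 508.40.
At (161, 188): z = 61.4 − 0.3 + 508.40 = 569.5 m.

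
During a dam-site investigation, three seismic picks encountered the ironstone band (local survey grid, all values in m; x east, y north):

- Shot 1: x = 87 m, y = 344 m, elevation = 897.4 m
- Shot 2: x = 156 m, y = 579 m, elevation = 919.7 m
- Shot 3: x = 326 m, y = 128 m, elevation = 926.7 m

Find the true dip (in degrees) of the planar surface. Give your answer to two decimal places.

Two edge vectors: Shot 1→Shot 2 = (69, 235, 22.3), Shot 1→Shot 3 = (239, -216, 29.3).
Normal n = (Shot 1→Shot 2) × (Shot 1→Shot 3) = (11702.3, 3308, -71069).
So ∂z/∂x = −n_x/n_z = 0.16466 and ∂z/∂y = −n_y/n_z = 0.04655.
Gradient magnitude |∇z| = √(a² + b²) = √(0.02711 + 0.00217) = 0.17111.
True dip = arctan(0.17111) = 9.71°, dipping toward WSW (azimuth ≈ 254°).

9.71°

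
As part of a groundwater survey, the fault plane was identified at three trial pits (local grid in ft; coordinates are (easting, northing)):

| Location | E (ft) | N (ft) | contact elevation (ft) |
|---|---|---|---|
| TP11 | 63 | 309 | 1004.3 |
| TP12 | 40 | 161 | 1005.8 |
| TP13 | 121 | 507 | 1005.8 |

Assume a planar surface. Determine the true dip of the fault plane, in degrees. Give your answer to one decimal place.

Two edge vectors: TP11→TP12 = (-23, -148, 1.5), TP11→TP13 = (58, 198, 1.5).
Normal n = (TP11→TP12) × (TP11→TP13) = (-519, 121.5, 4030).
So ∂z/∂E = −n_x/n_z = 0.12878 and ∂z/∂N = −n_y/n_z = −0.03015.
Gradient magnitude |∇z| = √(a² + b²) = √(0.01659 + 0.00091) = 0.13227.
True dip = arctan(0.13227) = 7.5°, dipping toward WNW (azimuth ≈ 283°).

7.5°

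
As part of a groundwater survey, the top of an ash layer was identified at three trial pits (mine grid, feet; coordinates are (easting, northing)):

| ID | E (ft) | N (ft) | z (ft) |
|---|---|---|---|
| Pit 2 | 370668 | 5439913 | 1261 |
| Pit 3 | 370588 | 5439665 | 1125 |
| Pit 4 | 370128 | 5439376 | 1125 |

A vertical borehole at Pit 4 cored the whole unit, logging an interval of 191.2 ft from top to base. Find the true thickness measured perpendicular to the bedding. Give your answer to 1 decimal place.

Let the plane be z = a·E + b·N + c.
Pit 3−Pit 2: −80a − 248b = −136;  Pit 4−Pit 2: −540a − 537b = −136.
Solving gives a = −0.43210, b = 0.68777.
|∇z| = √(a²+b²) = 0.81225, so dip δ = arctan(0.81225) = 39.09°.
True thickness = vertical thickness × cos δ = 191.2 × cos 39.09° = 148.4 ft.

148.4 ft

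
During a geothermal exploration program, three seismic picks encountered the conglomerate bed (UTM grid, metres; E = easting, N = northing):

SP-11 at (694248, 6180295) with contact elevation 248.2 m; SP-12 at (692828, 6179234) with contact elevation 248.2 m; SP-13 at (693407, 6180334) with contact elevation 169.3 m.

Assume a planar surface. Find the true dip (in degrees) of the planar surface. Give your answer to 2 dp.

8.40°

Let the plane be z = a·E + b·N + c.
SP-12−SP-11: −1420a − 1061b = 0;  SP-13−SP-11: −841a + 39b = −78.9.
Solving gives a = 0.08833, b = −0.11822.
Gradient magnitude |∇z| = √(a² + b²) = √(0.00780 + 0.01398) = 0.14758.
True dip = arctan(0.14758) = 8.40°, dipping toward NW (azimuth ≈ 323°).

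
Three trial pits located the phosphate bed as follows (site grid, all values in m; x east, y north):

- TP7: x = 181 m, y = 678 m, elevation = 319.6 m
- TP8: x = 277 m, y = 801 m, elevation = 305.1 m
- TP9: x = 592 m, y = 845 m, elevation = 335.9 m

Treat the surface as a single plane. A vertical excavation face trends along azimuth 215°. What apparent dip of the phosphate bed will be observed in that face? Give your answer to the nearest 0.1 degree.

6.0°

Two edge vectors: TP7→TP8 = (96, 123, -14.5), TP7→TP9 = (411, 167, 16.3).
Normal n = (TP7→TP8) × (TP7→TP9) = (4426.4, -7524.3, -34521).
So ∂z/∂x = −n_x/n_z = 0.12822 and ∂z/∂y = −n_y/n_z = −0.21796.
Unit vector along 215° is (sin 215°, cos 215°) = (-0.5736, -0.8192).
Slope in that direction = a·(-0.5736) + b·(-0.8192) = 0.10500.
Apparent dip = arctan|0.10500| = 6.0° (true dip is 14.2°, so apparent ≤ true as expected).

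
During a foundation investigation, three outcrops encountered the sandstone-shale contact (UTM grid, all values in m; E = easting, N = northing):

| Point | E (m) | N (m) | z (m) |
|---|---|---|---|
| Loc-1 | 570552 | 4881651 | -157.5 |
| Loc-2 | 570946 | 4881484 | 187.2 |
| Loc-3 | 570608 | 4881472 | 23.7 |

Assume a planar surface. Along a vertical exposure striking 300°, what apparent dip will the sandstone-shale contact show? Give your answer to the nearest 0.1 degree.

41.1°

Let the plane be z = a·E + b·N + c.
Loc-2−Loc-1: 394a − 167b = 344.7;  Loc-3−Loc-1: 56a − 179b = 181.2.
Solving gives a = 0.51396, b = −0.85150.
Unit vector along 300° is (sin 300°, cos 300°) = (-0.8660, 0.5000).
Slope in that direction = a·(-0.8660) + b·(0.5000) = −0.87085.
Apparent dip = arctan|0.87085| = 41.1° (true dip is 44.8°, so apparent ≤ true as expected).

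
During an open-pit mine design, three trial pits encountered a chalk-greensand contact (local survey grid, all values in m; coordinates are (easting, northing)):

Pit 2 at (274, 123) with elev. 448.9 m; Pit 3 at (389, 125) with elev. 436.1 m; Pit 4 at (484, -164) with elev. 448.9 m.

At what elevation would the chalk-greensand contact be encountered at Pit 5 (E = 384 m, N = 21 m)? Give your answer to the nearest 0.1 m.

445.0 m

Let the plane be z = a·E + b·N + c.
Pit 3−Pit 2: 115a + 2b = −12.8;  Pit 4−Pit 2: 210a − 287b = 0.
Solving gives a = −0.10991, b = −0.08042.
Then c = 448.9 − a·274 − b·123 = 488.91.
At (384, 21): z = −42.2 − 1.7 + 488.91 = 445.0 m.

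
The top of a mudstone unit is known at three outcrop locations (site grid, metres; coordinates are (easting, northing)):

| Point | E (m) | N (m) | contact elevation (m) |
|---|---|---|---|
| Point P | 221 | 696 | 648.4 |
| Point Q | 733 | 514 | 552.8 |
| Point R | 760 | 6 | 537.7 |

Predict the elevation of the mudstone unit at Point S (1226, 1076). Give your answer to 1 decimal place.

475.6 m

Two edge vectors: Point P→Point Q = (512, -182, -95.6), Point P→Point R = (539, -690, -110.7).
Normal n = (Point P→Point Q) × (Point P→Point R) = (-45816.6, 5150, -255182).
So ∂z/∂E = −n_x/n_z = −0.179545 and ∂z/∂N = −n_y/n_z = 0.020182.
Intercept c from Point P: 648.4 + 39.68 − 14.05 = 674.03.
At (1226, 1076): z = −220.1 + 21.7 + 674.03 = 475.6 m.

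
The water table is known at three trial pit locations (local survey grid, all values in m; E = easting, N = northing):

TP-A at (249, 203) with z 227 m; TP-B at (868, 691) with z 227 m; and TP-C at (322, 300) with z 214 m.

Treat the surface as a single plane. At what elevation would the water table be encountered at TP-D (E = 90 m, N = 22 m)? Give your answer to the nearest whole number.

Let the plane be z = a·E + b·N + c.
TP-B−TP-A: 619a + 488b = 0;  TP-C−TP-A: 73a + 97b = −13.
Solving gives a = 0.25980, b = −0.32954.
Then c = 227 − a·249 − b·203 = 229.21.
At (90, 22): z = 23.4 − 7.2 + 229.21 = 245.3 m.

245 m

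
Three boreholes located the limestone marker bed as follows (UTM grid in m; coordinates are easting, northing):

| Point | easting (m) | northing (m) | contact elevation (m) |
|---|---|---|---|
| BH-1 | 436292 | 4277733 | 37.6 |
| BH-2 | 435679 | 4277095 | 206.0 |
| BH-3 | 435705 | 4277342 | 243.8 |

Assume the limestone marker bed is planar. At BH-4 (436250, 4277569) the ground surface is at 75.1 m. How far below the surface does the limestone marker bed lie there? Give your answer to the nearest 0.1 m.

Let the plane be z = a·easting + b·northing + c.
BH-2−BH-1: −613a − 638b = 168.4;  BH-3−BH-1: −587a − 391b = 206.2.
Solving gives a = −0.487388650, b = 0.204340506.
Then c = 37.6 − a·436292 − b·4277733 = −661432.76.
At (436250, 4277569): z_contact = −212623.30 + 874080.61 − 661432.76 = 24.56 m.
Depth below ground = 75.1 − 24.56 = 50.5 m.

50.5 m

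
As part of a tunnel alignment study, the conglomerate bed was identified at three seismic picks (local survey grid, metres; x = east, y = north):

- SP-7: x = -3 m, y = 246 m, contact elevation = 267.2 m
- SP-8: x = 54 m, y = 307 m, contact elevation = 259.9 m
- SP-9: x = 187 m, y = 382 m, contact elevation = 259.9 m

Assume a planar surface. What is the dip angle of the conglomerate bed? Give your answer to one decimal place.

Two edge vectors: SP-7→SP-8 = (57, 61, -7.3), SP-7→SP-9 = (190, 136, -7.3).
Normal n = (SP-7→SP-8) × (SP-7→SP-9) = (547.5, -970.9, -3838).
So ∂z/∂x = −n_x/n_z = 0.14265 and ∂z/∂y = −n_y/n_z = −0.25297.
Gradient magnitude |∇z| = √(a² + b²) = √(0.02035 + 0.06399) = 0.29042.
True dip = arctan(0.29042) = 16.2°, dipping toward NNW (azimuth ≈ 331°).

16.2°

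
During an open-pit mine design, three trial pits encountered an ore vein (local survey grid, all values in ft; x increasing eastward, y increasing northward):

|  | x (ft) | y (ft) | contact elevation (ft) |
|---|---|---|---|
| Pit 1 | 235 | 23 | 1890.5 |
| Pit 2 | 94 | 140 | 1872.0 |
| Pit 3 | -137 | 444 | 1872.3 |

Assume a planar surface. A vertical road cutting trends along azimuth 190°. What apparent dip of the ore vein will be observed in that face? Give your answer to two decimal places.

Let the plane be z = a·x + b·y + c.
Pit 2−Pit 1: −141a + 117b = −18.5;  Pit 3−Pit 1: −372a + 421b = −18.2.
Solving gives a = 0.35733, b = 0.27251.
Unit vector along 190° is (sin 190°, cos 190°) = (-0.1736, -0.9848).
Slope in that direction = a·(-0.1736) + b·(-0.9848) = −0.33042.
Apparent dip = arctan|0.33042| = 18.28° (true dip is 24.2°, so apparent ≤ true as expected).

18.28°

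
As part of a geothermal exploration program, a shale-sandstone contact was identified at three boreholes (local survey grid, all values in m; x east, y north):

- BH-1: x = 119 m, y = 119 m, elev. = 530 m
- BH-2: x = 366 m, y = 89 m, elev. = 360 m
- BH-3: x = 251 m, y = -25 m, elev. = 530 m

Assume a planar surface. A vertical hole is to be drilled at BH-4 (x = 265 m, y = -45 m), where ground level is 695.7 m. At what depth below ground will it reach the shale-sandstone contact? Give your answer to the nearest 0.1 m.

162.3 m

Let the plane be z = a·x + b·y + c.
BH-2−BH-1: 247a − 30b = −170;  BH-3−BH-1: 132a − 144b = 0.
Solving gives a = −0.77449, b = −0.70995.
Then c = 530 − a·119 − b·119 = 706.65.
At (265, -45): z_contact = −205.24 + 31.95 + 706.65 = 533.36 m.
Depth below ground = 695.7 − 533.36 = 162.3 m.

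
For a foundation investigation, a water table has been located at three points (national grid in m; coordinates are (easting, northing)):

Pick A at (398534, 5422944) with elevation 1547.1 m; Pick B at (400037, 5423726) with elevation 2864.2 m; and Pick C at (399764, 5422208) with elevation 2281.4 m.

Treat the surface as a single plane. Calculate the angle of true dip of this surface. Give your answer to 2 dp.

Let the plane be z = a·E + b·N + c.
Pick B−Pick A: 1503a + 782b = 1317.1;  Pick C−Pick A: 1230a − 736b = 734.3.
Solving gives a = 0.74640, b = 0.24969.
Gradient magnitude |∇z| = √(a² + b²) = √(0.55711 + 0.06235) = 0.78706.
True dip = arctan(0.78706) = 38.20°, dipping toward WSW (azimuth ≈ 252°).

38.20°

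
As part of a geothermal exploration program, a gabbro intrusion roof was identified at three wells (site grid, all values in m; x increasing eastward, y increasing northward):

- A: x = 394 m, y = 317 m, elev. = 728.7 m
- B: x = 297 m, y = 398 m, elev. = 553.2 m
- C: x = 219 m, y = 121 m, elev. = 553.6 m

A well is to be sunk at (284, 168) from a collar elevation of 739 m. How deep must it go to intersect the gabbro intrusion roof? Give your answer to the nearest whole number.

Let the plane be z = a·x + b·y + c.
B−A: −97a + 81b = −175.5;  C−A: −175a − 196b = −175.1.
Solving gives a = 1.46386, b = −0.41365.
Then c = 728.7 − a·394 − b·317 = 283.07.
At (284, 168): z_contact = 415.7 − 69.5 + 283.07 = 629.3 m.
Depth below ground = 739 − 629.3 = 110 m.

110 m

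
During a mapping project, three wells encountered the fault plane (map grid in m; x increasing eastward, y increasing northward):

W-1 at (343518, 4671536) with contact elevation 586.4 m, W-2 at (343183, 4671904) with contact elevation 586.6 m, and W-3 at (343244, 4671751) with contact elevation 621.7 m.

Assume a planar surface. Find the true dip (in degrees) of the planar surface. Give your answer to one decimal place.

Let the plane be z = a·x + b·y + c.
W-2−W-1: −335a + 368b = 0.2;  W-3−W-1: −274a + 215b = 35.3.
Solving gives a = −0.44945, b = −0.40861.
Gradient magnitude |∇z| = √(a² + b²) = √(0.20201 + 0.16696) = 0.60743.
True dip = arctan(0.60743) = 31.3°, dipping toward NE (azimuth ≈ 048°).

31.3°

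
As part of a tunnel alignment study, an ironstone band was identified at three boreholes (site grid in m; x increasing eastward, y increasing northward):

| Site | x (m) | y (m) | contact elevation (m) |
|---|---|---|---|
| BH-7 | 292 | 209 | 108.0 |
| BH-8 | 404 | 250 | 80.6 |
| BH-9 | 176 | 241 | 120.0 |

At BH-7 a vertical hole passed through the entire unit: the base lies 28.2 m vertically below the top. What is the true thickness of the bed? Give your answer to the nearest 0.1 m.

27.2 m

Let the plane be z = a·x + b·y + c.
BH-8−BH-7: 112a + 41b = −27.4;  BH-9−BH-7: −116a + 32b = 12.
Solving gives a = −0.16412, b = −0.21995.
|∇z| = √(a²+b²) = 0.27444, so dip δ = arctan(0.27444) = 15.35°.
True thickness = vertical thickness × cos δ = 28.2 × cos 15.35° = 27.2 m.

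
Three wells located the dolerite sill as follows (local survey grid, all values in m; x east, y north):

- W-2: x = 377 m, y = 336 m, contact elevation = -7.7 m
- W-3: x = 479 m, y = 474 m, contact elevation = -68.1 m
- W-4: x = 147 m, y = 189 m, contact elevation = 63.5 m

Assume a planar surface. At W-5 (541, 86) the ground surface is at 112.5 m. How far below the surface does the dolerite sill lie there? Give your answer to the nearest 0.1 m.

30.5 m

Let the plane be z = a·x + b·y + c.
W-3−W-2: 102a + 138b = −60.4;  W-4−W-2: −230a − 147b = 71.2.
Solving gives a = −0.05654, b = −0.39589.
Then c = -7.7 − a·377 − b·336 = 146.63.
At (541, 86): z_contact = −30.59 − 34.05 + 146.63 = 82.00 m.
Depth below ground = 112.5 − 82.00 = 30.5 m.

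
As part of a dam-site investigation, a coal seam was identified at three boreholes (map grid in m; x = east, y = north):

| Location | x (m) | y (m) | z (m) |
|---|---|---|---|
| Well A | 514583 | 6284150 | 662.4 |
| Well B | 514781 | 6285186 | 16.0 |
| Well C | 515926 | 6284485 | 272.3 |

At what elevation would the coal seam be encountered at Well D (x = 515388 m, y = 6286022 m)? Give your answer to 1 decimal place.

-568.9 m

Let the plane be z = a·x + b·y + c.
Well B−Well A: 198a + 1036b = −646.4;  Well C−Well A: 1343a + 335b = −390.1.
Solving gives a = −0.141582680, b = −0.596878986.
Then c = 662.4 − a·514583 − b·6284150 = 3824395.52.
At (515388, 6286022): z = −72970.0 − 3751994.4 + 3824395.52 = -568.9 m.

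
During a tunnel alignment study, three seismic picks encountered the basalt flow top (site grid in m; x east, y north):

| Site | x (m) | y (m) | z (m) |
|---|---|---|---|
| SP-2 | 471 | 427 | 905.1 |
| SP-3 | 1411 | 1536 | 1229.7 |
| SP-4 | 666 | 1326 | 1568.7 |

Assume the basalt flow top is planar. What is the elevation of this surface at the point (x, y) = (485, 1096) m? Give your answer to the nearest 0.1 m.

Two edge vectors: SP-2→SP-3 = (940, 1109, 324.6), SP-2→SP-4 = (195, 899, 663.6).
Normal n = (SP-2→SP-3) × (SP-2→SP-4) = (444117, -560487, 628805).
So ∂z/∂x = −n_x/n_z = −0.706287 and ∂z/∂y = −n_y/n_z = 0.891353.
Intercept c from SP-2: 905.1 + 332.66 − 380.61 = 857.15.
At (485, 1096): z = −342.5 + 976.9 + 857.15 = 1491.5 m.

1491.5 m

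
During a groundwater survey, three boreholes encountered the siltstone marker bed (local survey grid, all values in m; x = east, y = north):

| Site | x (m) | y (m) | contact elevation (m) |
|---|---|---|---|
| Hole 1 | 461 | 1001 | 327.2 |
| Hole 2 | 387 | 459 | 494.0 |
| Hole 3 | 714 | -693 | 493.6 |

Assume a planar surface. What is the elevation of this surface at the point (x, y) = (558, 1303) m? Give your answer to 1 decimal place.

193.4 m

Let the plane be z = a·x + b·y + c.
Hole 2−Hole 1: −74a − 542b = 166.8;  Hole 3−Hole 1: 253a − 1694b = 166.4.
Solving gives a = −0.732890, b = −0.207687.
Then c = 327.2 − a·461 − b·1001 = 872.96.
At (558, 1303): z = −409.0 − 270.6 + 872.96 = 193.4 m.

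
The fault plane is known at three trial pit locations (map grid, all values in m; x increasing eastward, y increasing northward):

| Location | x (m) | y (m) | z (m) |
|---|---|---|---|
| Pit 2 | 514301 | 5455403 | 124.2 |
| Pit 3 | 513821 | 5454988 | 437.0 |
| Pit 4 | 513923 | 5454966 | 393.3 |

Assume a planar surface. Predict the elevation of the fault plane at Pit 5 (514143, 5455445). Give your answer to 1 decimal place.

Let the plane be z = a·x + b·y + c.
Pit 3−Pit 2: −480a − 415b = 312.8;  Pit 4−Pit 2: −378a − 437b = 269.1.
Solving gives a = −0.473002458, b = −0.206647760.
Then c = 124.2 − a·514301 − b·5455403 = 1370736.64.
At (514143, 5455445): z = −243190.9 − 1127355.5 + 1370736.64 = 190.3 m.

190.3 m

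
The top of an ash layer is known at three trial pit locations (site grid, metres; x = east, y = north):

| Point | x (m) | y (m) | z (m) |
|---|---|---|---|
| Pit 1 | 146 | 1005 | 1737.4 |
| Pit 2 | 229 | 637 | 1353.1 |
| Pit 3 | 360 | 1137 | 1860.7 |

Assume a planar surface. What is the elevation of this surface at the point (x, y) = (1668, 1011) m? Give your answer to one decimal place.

1652.8 m

Let the plane be z = a·x + b·y + c.
Pit 2−Pit 1: 83a − 368b = −384.3;  Pit 3−Pit 1: 214a + 132b = 123.3.
Solving gives a = −0.059674, b = 1.030834.
Then c = 1737.4 − a·146 − b·1005 = 710.12.
At (1668, 1011): z = −99.5 + 1042.2 + 710.12 = 1652.8 m.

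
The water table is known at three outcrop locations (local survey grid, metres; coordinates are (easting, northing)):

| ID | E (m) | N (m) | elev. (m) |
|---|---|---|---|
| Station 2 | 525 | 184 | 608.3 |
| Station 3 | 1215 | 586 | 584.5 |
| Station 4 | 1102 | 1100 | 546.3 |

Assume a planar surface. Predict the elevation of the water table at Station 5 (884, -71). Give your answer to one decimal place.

629.6 m

Two edge vectors: Station 2→Station 3 = (690, 402, -23.8), Station 2→Station 4 = (577, 916, -62).
Normal n = (Station 2→Station 3) × (Station 2→Station 4) = (-3123.2, 29047.4, 400086).
So ∂z/∂E = −n_x/n_z = 0.007806 and ∂z/∂N = −n_y/n_z = −0.072603.
Intercept c from Station 2: 608.3 − 4.10 + 13.36 = 617.56.
At (884, -71): z = 6.9 + 5.2 + 617.56 = 629.6 m.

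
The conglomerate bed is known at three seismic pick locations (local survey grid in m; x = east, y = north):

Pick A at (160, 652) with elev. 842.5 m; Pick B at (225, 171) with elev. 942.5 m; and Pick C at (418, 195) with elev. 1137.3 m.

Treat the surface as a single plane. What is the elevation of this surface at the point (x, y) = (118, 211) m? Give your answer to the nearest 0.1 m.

Two edge vectors: Pick A→Pick B = (65, -481, 100), Pick A→Pick C = (258, -457, 294.8).
Normal n = (Pick A→Pick B) × (Pick A→Pick C) = (-96098.8, 6638, 94393).
So ∂z/∂x = −n_x/n_z = 1.01807 and ∂z/∂y = −n_y/n_z = −0.07032.
Intercept c from Pick A: 842.5 − 162.89 + 45.85 = 725.46.
At (118, 211): z = 120.1 − 14.8 + 725.46 = 830.8 m.

830.8 m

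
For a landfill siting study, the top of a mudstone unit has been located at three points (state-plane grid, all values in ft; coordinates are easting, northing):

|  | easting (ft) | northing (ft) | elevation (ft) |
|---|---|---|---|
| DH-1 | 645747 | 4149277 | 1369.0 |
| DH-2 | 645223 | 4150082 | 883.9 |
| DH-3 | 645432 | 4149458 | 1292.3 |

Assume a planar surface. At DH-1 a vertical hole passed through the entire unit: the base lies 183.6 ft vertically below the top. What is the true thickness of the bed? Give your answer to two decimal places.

Let the plane be z = a·easting + b·northing + c.
DH-2−DH-1: −524a + 805b = −485.1;  DH-3−DH-1: −315a + 181b = −76.7.
Solving gives a = −0.16417, b = −0.70948.
|∇z| = √(a²+b²) = 0.72822, so dip δ = arctan(0.72822) = 36.06°.
True thickness = vertical thickness × cos δ = 183.6 × cos 36.06° = 148.42 ft.

148.42 ft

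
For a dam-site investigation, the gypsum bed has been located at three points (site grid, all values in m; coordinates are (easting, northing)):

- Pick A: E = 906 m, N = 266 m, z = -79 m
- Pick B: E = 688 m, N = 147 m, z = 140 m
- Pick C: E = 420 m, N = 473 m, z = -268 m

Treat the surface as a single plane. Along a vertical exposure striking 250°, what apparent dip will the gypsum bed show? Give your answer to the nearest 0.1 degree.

34.9°

Let the plane be z = a·E + b·N + c.
Pick B−Pick A: −218a − 119b = 219;  Pick C−Pick A: −486a + 207b = −189.
Solving gives a = −0.22185, b = −1.43392.
Unit vector along 250° is (sin 250°, cos 250°) = (-0.9397, -0.3420).
Slope in that direction = a·(-0.9397) + b·(-0.3420) = 0.69890.
Apparent dip = arctan|0.69890| = 34.9° (true dip is 55.4°, so apparent ≤ true as expected).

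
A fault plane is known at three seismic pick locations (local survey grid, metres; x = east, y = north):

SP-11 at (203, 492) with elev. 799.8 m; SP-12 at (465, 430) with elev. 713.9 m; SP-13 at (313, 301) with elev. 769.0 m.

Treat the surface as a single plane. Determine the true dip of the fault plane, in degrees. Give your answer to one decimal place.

Two edge vectors: SP-11→SP-12 = (262, -62, -85.9), SP-11→SP-13 = (110, -191, -30.8).
Normal n = (SP-11→SP-12) × (SP-11→SP-13) = (-14497.3, -1379.4, -43222).
So ∂z/∂x = −n_x/n_z = −0.33541 and ∂z/∂y = −n_y/n_z = −0.03191.
Gradient magnitude |∇z| = √(a² + b²) = √(0.11250 + 0.00102) = 0.33693.
True dip = arctan(0.33693) = 18.6°, dipping toward E (azimuth ≈ 085°).

18.6°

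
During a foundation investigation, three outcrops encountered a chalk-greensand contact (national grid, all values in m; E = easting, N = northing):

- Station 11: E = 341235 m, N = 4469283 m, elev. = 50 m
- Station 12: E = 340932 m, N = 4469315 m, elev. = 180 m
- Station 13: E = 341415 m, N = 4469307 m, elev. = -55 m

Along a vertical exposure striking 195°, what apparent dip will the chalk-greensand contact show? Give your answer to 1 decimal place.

37.0°

Let the plane be z = a·E + b·N + c.
Station 12−Station 11: −303a + 32b = 130;  Station 13−Station 11: 180a + 24b = −105.
Solving gives a = −0.49724, b = −0.64572.
Unit vector along 195° is (sin 195°, cos 195°) = (-0.2588, -0.9659).
Slope in that direction = a·(-0.2588) + b·(-0.9659) = 0.75241.
Apparent dip = arctan|0.75241| = 37.0° (true dip is 39.2°, so apparent ≤ true as expected).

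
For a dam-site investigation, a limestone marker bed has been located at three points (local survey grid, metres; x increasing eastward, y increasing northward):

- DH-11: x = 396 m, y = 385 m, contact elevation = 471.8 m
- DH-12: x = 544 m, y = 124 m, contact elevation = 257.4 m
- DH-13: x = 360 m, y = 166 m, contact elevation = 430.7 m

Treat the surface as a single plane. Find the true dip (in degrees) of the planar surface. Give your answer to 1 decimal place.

42.8°

Two edge vectors: DH-11→DH-12 = (148, -261, -214.4), DH-11→DH-13 = (-36, -219, -41.1).
Normal n = (DH-11→DH-12) × (DH-11→DH-13) = (-36226.5, 13801.2, -41808).
So ∂z/∂x = −n_x/n_z = −0.86650 and ∂z/∂y = −n_y/n_z = 0.33011.
Gradient magnitude |∇z| = √(a² + b²) = √(0.75082 + 0.10897) = 0.92725.
True dip = arctan(0.92725) = 42.8°, dipping toward ESE (azimuth ≈ 111°).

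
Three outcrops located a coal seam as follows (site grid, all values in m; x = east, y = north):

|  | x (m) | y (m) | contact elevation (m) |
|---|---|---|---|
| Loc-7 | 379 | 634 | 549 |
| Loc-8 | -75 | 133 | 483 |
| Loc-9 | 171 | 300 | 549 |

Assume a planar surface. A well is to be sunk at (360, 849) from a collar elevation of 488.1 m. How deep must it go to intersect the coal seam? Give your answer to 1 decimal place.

Two edge vectors: Loc-7→Loc-8 = (-454, -501, -66), Loc-7→Loc-9 = (-208, -334, 0).
Normal n = (Loc-7→Loc-8) × (Loc-7→Loc-9) = (-22044, 13728, 47428).
So ∂z/∂x = −n_x/n_z = 0.46479 and ∂z/∂y = −n_y/n_z = −0.28945.
Intercept c from Loc-7: 549 − 176.15 + 183.51 = 556.36.
At (360, 849): z_contact = 167.32 − 245.74 + 556.36 = 477.94 m.
Depth below ground = 488.1 − 477.94 = 10.2 m.

10.2 m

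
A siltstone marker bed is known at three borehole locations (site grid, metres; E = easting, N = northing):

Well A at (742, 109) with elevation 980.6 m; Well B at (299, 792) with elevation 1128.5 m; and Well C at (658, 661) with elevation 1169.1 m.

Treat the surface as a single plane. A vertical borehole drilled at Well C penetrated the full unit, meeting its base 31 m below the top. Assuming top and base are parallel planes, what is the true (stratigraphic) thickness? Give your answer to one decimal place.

Two edge vectors: Well A→Well B = (-443, 683, 147.9), Well A→Well C = (-84, 552, 188.5).
Normal n = (Well A→Well B) × (Well A→Well C) = (47104.7, 71081.9, -187164).
So ∂z/∂E = −n_x/n_z = 0.25168 and ∂z/∂N = −n_y/n_z = 0.37978.
|∇z| = √(a²+b²) = 0.45561, so dip δ = arctan(0.45561) = 24.49°.
True thickness = vertical thickness × cos δ = 31 × cos 24.49° = 28.2 m.

28.2 m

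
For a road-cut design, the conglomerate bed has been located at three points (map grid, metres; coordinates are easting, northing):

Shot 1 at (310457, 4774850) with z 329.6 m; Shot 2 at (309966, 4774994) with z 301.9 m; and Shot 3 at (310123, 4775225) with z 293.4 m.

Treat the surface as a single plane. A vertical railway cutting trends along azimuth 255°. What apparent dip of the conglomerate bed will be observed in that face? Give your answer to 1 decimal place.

1.2°

Two edge vectors: Shot 1→Shot 2 = (-491, 144, -27.7), Shot 1→Shot 3 = (-334, 375, -36.2).
Normal n = (Shot 1→Shot 2) × (Shot 1→Shot 3) = (5174.7, -8522.4, -136029).
So ∂z/∂easting = −n_x/n_z = 0.03804 and ∂z/∂northing = −n_y/n_z = −0.06265.
Unit vector along 255° is (sin 255°, cos 255°) = (-0.9659, -0.2588).
Slope in that direction = a·(-0.9659) + b·(-0.2588) = −0.02053.
Apparent dip = arctan|0.02053| = 1.2° (true dip is 4.2°, so apparent ≤ true as expected).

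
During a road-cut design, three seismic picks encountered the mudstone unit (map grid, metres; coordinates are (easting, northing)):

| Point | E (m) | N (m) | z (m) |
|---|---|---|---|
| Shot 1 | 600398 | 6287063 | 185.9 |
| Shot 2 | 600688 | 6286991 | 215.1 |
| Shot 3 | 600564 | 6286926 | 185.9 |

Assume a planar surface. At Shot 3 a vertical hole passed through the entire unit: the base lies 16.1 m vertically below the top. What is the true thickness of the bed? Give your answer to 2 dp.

Two edge vectors: Shot 1→Shot 2 = (290, -72, 29.2), Shot 1→Shot 3 = (166, -137, 0).
Normal n = (Shot 1→Shot 2) × (Shot 1→Shot 3) = (4000.4, 4847.2, -27778).
So ∂z/∂E = −n_x/n_z = 0.14401 and ∂z/∂N = −n_y/n_z = 0.17450.
|∇z| = √(a²+b²) = 0.22625, so dip δ = arctan(0.22625) = 12.75°.
True thickness = vertical thickness × cos δ = 16.1 × cos 12.75° = 15.70 m.

15.70 m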